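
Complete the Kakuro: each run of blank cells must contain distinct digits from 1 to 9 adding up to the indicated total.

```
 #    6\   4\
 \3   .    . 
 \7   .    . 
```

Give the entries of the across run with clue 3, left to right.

3 in 2 cells must be {1,2}; 4 in 2 cells must be {1,3}.
The 3 across and the 4 down share only 1, so R1C2 = 1.
R2C2 = 4 − 1 = 3 completes the 4 down.
R1C1 = 3 − 1 = 2 completes the 3 across.
R2C1 = 7 − 3 = 4 completes the 7 across.

2 1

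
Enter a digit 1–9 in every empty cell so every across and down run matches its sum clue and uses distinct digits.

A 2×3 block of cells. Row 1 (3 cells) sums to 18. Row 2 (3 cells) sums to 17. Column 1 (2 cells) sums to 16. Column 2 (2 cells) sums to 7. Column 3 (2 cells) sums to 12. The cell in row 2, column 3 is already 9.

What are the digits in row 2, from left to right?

16 in 2 cells must be {7,9}.
(1,3) = 12 − 9 = 3 completes the 12 down.
(2,1) = 7: the only remaining digit allowed by both the 17 across and the 16 down.
(2,2) = 17 − 16 = 1 completes the 17 across.
(1,1) = 16 − 7 = 9 completes the 16 down.
(1,2) = 18 − 12 = 6 completes the 18 across.

7 1 9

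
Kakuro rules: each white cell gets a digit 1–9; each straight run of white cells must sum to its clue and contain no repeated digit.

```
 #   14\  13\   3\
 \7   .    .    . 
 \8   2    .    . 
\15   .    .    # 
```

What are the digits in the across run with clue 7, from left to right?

4, 1, 2

7 in 3 cells must be {1,2,4}; 3 in 2 cells must be {1,2}.
Given what's placed, R1C1 must be 4 to fit the 7 across and 14 down.
Given what's placed, R2C3 must be 1 to fit the 8 across and 3 down.
R3C1 = 14 − 6 = 8 completes the 14 down.
R3C2 = 15 − 8 = 7 completes the 15 across.
R1C3 = 3 − 1 = 2 completes the 3 down.
R2C2 = 8 − 3 = 5 completes the 8 across.
R1C2 = 7 − 6 = 1 completes the 7 across.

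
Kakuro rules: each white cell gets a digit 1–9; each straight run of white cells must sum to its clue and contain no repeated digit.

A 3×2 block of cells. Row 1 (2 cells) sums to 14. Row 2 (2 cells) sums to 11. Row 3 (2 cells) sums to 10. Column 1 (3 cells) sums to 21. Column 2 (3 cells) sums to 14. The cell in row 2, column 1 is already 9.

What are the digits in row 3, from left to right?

(2,2) = 11 − 9 = 2 completes the 11 across.
Nothing is forced directly, so branch on (1,1), whose candidates are 5 or 8. If (1,1) = 8: then (1,2) would have to be in {6} for the 14 across but in {3,4,5,7,8,9} for the 14 down — contradiction. So (1,1) = 5.
(1,2) = 14 − 5 = 9 completes the 14 across.
(3,1) = 21 − 14 = 7 completes the 21 down.
(3,2) = 10 − 7 = 3 completes the 10 across.

7 3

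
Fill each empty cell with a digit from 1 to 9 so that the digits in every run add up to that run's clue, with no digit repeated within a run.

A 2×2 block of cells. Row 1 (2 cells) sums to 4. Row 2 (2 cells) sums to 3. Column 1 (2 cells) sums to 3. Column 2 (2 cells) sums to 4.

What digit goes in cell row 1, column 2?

3

4 in 2 cells must be {1,3}; 3 in 2 cells must be {1,2}.
The 4 across and the 3 down share only 1, so (1,1) = 1.
(1,2) = 4 − 1 = 3 completes the 4 across.
(2,1) = 3 − 1 = 2 completes the 3 down.
(2,2) = 3 − 2 = 1 completes the 3 across.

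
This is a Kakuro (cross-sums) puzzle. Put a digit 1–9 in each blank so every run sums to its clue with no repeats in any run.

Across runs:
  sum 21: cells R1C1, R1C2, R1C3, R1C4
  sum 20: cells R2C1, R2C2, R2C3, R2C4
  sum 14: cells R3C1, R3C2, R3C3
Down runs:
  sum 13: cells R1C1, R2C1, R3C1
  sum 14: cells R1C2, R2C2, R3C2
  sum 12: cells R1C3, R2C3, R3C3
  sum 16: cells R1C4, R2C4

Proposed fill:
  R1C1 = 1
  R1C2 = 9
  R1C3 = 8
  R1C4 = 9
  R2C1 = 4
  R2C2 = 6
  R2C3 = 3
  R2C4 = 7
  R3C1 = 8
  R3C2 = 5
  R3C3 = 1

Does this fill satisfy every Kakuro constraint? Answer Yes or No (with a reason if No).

No — the across run R1C1–R1C4 sums to 27, not 21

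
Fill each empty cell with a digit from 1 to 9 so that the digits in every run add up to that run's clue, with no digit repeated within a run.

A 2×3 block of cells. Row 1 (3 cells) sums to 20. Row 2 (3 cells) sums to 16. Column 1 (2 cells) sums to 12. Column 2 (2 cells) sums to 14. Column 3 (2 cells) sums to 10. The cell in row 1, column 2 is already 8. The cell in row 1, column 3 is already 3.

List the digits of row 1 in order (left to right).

(1,1) = 20 − 11 = 9 completes the 20 across.
(2,1) = 12 − 9 = 3 completes the 12 down.
(2,2) = 14 − 8 = 6 completes the 14 down.
(2,3) = 16 − 9 = 7 completes the 16 across.

9, 8, 3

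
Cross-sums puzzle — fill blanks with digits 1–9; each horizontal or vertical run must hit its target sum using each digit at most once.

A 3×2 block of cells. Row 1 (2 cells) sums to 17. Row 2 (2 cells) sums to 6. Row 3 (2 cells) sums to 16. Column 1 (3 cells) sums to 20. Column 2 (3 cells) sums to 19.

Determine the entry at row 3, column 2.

17 in 2 cells must be {8,9}; 16 in 2 cells must be {7,9}.
Nothing is forced directly, so branch on (2,1), whose candidates are 4 or 5. If (2,1) = 5: then (2,2) would have to be in {1} for the 6 across but in {2,3,4,5,6,7,8,9} for the 19 down — contradiction. So (2,1) = 4.
Given what's placed, (1,1) must be 9 to fit the 17 across and 20 down.
(1,2) = 17 − 9 = 8 completes the 17 across.
(2,2) = 6 − 4 = 2 completes the 6 across.
(3,1) = 20 − 13 = 7 completes the 20 down.
(3,2) = 16 − 7 = 9 completes the 16 across.

9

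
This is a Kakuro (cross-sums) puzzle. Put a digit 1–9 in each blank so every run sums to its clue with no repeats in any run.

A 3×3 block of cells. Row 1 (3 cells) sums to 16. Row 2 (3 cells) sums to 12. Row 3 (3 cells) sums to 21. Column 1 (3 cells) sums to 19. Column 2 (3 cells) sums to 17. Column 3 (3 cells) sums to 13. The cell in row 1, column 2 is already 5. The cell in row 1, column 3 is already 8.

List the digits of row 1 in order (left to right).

(1,1) = 16 − 13 = 3 completes the 16 across.
(3,3) = 4: the only remaining digit allowed by both the 21 across and the 13 down.
(2,3) = 13 − 12 = 1 completes the 13 down.
Given what's placed, (3,1) must be 9 to fit the 21 across and 19 down.
(3,2) = 21 − 13 = 8 completes the 21 across.
(2,1) = 19 − 12 = 7 completes the 19 down.
(2,2) = 12 − 8 = 4 completes the 12 across.

3 5 8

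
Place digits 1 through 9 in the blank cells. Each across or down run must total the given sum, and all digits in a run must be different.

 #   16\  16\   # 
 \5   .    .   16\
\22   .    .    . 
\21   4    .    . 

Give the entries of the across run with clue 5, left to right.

3, 2

16 in 2 cells must be {7,9}.
Given what's placed, R1C1 must be 3 to fit the 5 across and 16 down.
R1C2 = 5 − 3 = 2 completes the 5 across.
R2C1 = 16 − 7 = 9 completes the 16 down.
R2C3 = 7: the only remaining digit allowed by both the 22 across and the 16 down.
R3C3 = 16 − 7 = 9 completes the 16 down.
R2C2 = 22 − 16 = 6 completes the 22 across.
R3C2 = 21 − 13 = 8 completes the 21 across.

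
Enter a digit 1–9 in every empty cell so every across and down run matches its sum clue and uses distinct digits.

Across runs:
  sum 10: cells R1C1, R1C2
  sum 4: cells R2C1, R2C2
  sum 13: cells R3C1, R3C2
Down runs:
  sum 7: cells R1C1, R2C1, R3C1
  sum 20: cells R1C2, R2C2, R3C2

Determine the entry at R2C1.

1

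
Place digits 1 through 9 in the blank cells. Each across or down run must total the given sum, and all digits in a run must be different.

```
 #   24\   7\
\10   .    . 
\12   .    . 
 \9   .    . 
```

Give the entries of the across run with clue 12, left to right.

24 in 3 cells must be {7,8,9}; 7 in 3 cells must be {1,2,4}.
The 12 across and the 7 down share only 4, so R2C2 = 4.
R2C1 = 12 − 4 = 8 completes the 12 across.
Given what's placed, R3C1 must be 7 to fit the 9 across and 24 down.
R3C2 = 9 − 7 = 2 completes the 9 across.
R1C1 = 24 − 15 = 9 completes the 24 down.
R1C2 = 10 − 9 = 1 completes the 10 across.

8 4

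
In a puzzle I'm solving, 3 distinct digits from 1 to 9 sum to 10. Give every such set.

3 distinct digits from 1–9 sum between 6 and 24.

{1,2,7}; {1,3,6}; {1,4,5}; {2,3,5}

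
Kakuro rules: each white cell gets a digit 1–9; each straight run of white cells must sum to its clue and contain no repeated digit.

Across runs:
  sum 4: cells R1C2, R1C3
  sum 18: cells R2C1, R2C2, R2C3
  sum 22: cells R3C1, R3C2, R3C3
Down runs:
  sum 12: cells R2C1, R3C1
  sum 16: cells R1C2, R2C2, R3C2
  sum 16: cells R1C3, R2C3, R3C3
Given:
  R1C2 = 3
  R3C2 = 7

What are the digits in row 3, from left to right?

9 7 6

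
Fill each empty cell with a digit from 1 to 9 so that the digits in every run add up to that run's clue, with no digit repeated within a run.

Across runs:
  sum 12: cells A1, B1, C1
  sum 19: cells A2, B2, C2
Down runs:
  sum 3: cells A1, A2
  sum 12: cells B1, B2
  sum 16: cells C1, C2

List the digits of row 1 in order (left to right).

1, 4, 7

3 in 2 cells must be {1,2}; 16 in 2 cells must be {7,9}.
The 19 across and the 3 down share only 2, so A2 = 2.
Given what's placed, C2 must be 9 to fit the 19 across and 16 down.
A1 = 3 − 2 = 1 completes the 3 down.
C1 = 16 − 9 = 7 completes the 16 down.
B2 = 19 − 11 = 8 completes the 19 across.
B1 = 12 − 8 = 4 completes the 12 across.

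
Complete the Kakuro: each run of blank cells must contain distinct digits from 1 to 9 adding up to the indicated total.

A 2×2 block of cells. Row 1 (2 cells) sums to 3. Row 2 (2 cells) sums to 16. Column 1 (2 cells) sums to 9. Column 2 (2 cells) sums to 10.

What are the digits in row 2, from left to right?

7 9

3 in 2 cells must be {1,2}; 16 in 2 cells must be {7,9}.
The 16 across and the 9 down share only 7, so (2,1) = 7.
(2,2) = 16 − 7 = 9 completes the 16 across.
(1,1) = 9 − 7 = 2 completes the 9 down.
(1,2) = 3 − 2 = 1 completes the 3 across.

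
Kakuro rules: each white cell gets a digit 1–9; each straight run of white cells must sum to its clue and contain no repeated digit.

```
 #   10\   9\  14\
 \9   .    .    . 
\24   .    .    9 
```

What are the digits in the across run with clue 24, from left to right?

7 8 9

24 in 3 cells must be {7,8,9}.
R1C3 = 14 − 9 = 5 completes the 14 down.
No cell is forced outright now. R2C1 can only be 7 or 8 (the digits allowed by both its 24 across and its 10 down). If R2C1 = 8: then R1C1 would have to be in {1,3} for the 9 across but in {2} for the 10 down — contradiction. So R2C1 = 7.
R1C1 = 10 − 7 = 3 completes the 10 down.
R1C2 = 9 − 8 = 1 completes the 9 across.
R2C2 = 24 − 16 = 8 completes the 24 across.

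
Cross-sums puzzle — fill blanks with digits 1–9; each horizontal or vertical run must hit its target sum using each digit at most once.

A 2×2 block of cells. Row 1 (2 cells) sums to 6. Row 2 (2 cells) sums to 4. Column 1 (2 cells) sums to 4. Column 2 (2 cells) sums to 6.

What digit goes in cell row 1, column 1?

1

4 in 2 cells must be {1,3}.
The 6 across and the 4 down share only 1, so (1,1) = 1.
(1,2) = 6 − 1 = 5 completes the 6 across.
(2,1) = 4 − 1 = 3 completes the 4 down.
(2,2) = 4 − 3 = 1 completes the 4 across.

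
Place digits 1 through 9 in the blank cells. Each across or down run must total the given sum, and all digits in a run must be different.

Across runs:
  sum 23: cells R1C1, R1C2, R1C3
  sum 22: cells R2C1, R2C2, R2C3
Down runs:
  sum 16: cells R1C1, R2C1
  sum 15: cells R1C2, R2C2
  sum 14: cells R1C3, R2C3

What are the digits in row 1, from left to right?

9 6 8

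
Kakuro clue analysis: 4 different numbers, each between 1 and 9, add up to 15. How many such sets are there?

4 distinct digits from 1–9 sum between 10 and 30.
Enumerating: {1,2,3,9}, {1,2,4,8}, {1,2,5,7}, {1,3,4,7}, {1,3,5,6}, {2,3,4,6}.

6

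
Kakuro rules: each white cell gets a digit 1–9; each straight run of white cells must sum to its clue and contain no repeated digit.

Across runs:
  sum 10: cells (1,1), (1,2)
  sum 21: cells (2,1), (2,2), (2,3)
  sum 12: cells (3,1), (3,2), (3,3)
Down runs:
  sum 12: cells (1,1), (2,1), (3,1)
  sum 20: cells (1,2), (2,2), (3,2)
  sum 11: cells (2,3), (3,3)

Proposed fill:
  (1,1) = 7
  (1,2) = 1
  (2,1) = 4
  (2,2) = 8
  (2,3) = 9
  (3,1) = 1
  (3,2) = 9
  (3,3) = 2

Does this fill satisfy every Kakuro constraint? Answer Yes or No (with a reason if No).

No — the down run (1,2)–(3,2) sums to 18, not 20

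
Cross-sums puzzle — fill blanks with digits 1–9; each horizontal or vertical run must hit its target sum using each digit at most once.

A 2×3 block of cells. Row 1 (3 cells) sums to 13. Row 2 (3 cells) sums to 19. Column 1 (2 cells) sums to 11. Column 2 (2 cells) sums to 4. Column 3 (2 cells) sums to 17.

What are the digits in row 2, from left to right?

4 in 2 cells must be {1,3}; 17 in 2 cells must be {8,9}.
The 19 across and the 4 down share only 3, so (2,2) = 3.
Given what's placed, (2,3) must be 9 to fit the 19 across and 17 down.
(1,2) = 4 − 3 = 1 completes the 4 down.
(1,3) = 17 − 9 = 8 completes the 17 down.
(2,1) = 19 − 12 = 7 completes the 19 across.
(1,1) = 13 − 9 = 4 completes the 13 across.

7 3 9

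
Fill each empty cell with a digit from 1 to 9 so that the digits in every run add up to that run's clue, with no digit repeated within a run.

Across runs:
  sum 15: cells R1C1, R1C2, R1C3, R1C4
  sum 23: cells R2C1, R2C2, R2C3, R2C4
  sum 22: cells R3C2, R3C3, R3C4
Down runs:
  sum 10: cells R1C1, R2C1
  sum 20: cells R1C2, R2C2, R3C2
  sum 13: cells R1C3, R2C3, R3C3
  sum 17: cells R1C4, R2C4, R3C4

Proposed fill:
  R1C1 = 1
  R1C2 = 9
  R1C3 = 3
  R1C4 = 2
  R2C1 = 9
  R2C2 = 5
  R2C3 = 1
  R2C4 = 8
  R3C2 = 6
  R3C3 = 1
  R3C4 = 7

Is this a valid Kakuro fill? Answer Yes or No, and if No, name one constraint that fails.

No — the across run R3C2–R3C4 sums to 14, not 22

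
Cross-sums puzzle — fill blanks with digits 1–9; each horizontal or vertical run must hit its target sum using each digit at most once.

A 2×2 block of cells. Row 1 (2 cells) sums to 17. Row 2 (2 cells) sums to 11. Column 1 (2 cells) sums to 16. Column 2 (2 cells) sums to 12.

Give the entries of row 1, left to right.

9 8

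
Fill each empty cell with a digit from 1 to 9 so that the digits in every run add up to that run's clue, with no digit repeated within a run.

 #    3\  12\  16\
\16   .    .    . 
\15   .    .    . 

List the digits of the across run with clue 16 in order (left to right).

1 8 7

3 in 2 cells must be {1,2}; 16 in 2 cells must be {7,9}.
Nothing is forced directly, so branch on R1C1, whose candidates are 1 or 2. If R1C1 = 2: that forces R1C3 = 9, R2C1 = 1, after which R2C3 would have to be in {5,6,8,9} for the 15 across but in {7} for the 16 down — contradiction. So R1C1 = 1.
R2C1 = 3 − 1 = 2 completes the 3 down.
Nothing is forced directly, so branch on R1C3, whose candidates are 7 or 9. If R1C3 = 9: then R1C2 would have to be in {6} for the 16 across but in {3,4,5,7,8,9} for the 12 down — contradiction. So R1C3 = 7.
R1C2 = 16 − 8 = 8 completes the 16 across.
R2C2 = 12 − 8 = 4 completes the 12 down.
R2C3 = 15 − 6 = 9 completes the 15 across.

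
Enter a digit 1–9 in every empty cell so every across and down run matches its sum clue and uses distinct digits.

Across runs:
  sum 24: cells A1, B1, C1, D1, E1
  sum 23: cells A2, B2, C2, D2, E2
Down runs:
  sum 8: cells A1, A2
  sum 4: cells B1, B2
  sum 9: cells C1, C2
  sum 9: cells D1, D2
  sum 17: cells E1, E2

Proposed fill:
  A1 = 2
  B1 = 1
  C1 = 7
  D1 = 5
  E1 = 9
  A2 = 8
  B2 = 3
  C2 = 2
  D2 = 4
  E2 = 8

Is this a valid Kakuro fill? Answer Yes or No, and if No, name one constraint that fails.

No — the across run A2–E2 sums to 25, not 23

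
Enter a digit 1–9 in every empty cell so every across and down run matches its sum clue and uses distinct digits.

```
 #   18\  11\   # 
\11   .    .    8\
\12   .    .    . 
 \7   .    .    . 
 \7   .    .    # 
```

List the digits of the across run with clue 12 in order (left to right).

1 5 6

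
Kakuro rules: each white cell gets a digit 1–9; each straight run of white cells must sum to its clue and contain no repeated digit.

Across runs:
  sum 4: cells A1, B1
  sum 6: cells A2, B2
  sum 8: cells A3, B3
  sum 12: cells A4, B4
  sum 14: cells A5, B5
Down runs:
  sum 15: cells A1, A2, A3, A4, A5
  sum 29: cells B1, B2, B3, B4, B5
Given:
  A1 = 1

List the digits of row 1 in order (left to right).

1 3

4 in 2 cells must be {1,3}; 15 in 5 cells must be {1,2,3,4,5}.
B1 = 4 − 1 = 3 completes the 4 across.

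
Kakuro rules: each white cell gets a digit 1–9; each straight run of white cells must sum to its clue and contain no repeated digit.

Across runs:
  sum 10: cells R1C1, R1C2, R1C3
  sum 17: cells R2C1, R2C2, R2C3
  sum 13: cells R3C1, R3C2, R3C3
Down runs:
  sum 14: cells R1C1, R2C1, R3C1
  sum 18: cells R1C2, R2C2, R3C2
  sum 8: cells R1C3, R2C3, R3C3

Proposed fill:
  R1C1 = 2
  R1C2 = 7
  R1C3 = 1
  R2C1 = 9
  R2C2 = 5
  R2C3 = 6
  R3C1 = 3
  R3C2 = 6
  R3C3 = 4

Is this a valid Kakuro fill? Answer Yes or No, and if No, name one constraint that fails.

No — the down run R1C3–R3C3 sums to 11, not 8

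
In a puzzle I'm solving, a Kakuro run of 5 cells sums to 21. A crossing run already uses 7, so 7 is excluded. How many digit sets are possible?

4

5 distinct digits from 1–9 sum between 15 and 35.
Dropping sets that contain 7.
Enumerating: {1,2,3,6,9}, {1,2,4,5,9}, {1,2,4,6,8}, {1,3,4,5,8}.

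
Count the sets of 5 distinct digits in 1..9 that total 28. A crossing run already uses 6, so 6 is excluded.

3

5 distinct digits from 1–9 sum between 15 and 35.
Dropping sets that contain 6.
Enumerating: {1,3,7,8,9}, {2,4,5,8,9}, {3,4,5,7,9}.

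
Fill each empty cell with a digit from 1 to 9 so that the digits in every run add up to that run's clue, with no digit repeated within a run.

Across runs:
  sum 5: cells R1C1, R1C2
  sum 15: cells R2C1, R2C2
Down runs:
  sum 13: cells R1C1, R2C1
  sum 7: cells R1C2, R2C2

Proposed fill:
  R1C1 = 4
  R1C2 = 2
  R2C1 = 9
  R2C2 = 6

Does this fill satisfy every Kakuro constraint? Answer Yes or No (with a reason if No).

No — the down run R1C2–R2C2 sums to 8, not 7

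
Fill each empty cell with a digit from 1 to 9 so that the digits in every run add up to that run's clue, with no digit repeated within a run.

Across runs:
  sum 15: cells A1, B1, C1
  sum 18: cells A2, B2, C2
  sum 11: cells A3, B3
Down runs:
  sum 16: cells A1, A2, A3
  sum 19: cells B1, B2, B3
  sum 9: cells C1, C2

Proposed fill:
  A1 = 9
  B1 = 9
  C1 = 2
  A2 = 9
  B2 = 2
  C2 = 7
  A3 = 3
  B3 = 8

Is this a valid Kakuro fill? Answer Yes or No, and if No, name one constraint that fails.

No — the across run A1–C1 sums to 20, not 15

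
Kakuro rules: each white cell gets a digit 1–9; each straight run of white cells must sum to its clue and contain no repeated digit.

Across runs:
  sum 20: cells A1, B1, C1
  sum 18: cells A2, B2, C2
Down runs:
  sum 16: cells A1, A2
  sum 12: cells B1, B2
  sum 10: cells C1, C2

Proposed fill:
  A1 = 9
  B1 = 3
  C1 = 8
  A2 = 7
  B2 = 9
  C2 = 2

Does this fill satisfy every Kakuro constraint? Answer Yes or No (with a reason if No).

Yes

Across: 9+3+8=20; 7+9+2=18. Down: 9+7=16; 3+9=12; 8+2=10. No digit repeats within any run.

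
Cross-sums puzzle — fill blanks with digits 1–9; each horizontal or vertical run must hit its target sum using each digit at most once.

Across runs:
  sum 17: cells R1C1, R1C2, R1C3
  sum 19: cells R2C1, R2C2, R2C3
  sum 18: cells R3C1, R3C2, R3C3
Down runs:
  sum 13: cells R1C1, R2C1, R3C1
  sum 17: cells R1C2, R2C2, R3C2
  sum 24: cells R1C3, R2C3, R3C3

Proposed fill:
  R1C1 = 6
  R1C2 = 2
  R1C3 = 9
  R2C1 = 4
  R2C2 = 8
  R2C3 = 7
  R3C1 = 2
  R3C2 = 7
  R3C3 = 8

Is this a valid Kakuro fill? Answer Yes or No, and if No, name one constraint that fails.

No — the down run R1C1–R3C1 sums to 12, not 13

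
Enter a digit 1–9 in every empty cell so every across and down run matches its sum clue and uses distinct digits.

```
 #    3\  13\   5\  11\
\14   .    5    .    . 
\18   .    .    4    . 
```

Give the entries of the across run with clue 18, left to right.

1 8 4 5

3 in 2 cells must be {1,2}.
R1C3 = 5 − 4 = 1 completes the 5 down.
R2C2 = 13 − 5 = 8 completes the 13 down.
Given what's placed, R2C4 must be 5 to fit the 18 across and 11 down.
R1C1 = 2: the only remaining digit allowed by both the 14 across and the 3 down.
R1C4 = 14 − 8 = 6 completes the 14 across.
R2C1 = 18 − 17 = 1 completes the 18 across.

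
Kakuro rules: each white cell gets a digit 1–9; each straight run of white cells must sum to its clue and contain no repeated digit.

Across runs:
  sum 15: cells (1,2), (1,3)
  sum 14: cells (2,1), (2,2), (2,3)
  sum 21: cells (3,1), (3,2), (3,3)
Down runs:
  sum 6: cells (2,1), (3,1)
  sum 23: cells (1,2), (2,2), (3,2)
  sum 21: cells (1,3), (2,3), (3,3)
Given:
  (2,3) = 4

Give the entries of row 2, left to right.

23 in 3 cells must be {6,8,9}.
No cell is forced outright now. (1,3) can only be 8 or 9 (the digits allowed by both its 15 across and its 21 down). If (1,3) = 8: then (1,2) would have to be in {7} for the 15 across but in {6,8,9} for the 23 down — contradiction. So (1,3) = 9.
(1,2) = 15 − 9 = 6 completes the 15 across.
(3,3) = 21 − 13 = 8 completes the 21 down.
Given what's placed, (3,1) must be 4 to fit the 21 across and 6 down.
(3,2) = 21 − 12 = 9 completes the 21 across.
(2,1) = 6 − 4 = 2 completes the 6 down.
(2,2) = 14 − 6 = 8 completes the 14 across.

2 8 4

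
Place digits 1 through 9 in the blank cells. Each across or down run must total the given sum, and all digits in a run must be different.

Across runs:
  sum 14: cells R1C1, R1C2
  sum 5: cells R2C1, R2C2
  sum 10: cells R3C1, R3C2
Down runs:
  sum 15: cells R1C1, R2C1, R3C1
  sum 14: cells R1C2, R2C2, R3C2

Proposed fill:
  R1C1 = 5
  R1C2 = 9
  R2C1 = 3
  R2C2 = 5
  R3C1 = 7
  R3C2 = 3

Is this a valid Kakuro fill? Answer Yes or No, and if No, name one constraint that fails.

No — the down run R1C2–R3C2 sums to 17, not 14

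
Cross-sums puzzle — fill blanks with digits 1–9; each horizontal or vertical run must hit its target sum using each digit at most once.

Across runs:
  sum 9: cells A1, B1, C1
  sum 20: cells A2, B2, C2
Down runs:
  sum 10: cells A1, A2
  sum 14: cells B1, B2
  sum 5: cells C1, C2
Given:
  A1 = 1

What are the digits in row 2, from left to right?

A2 = 10 − 1 = 9 completes the 10 down.
Nothing is forced directly, so branch on C2, whose candidates are 3 or 4. If C2 = 4: then C1 would have to be in {2,3,5,6} for the 9 across but in {1} for the 5 down — contradiction. So C2 = 3.
C1 = 5 − 3 = 2 completes the 5 down.
B2 = 20 − 12 = 8 completes the 20 across.
B1 = 9 − 3 = 6 completes the 9 across.

9 8 3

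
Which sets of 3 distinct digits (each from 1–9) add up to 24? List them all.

3 distinct digits from 1–9 sum between 6 and 24.
Only one set works: {7,8,9}.

{7,8,9}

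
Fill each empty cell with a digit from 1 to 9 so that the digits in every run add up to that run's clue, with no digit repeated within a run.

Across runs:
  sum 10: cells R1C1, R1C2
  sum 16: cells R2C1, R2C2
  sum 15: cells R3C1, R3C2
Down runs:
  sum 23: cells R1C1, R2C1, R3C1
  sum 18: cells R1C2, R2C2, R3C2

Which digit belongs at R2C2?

7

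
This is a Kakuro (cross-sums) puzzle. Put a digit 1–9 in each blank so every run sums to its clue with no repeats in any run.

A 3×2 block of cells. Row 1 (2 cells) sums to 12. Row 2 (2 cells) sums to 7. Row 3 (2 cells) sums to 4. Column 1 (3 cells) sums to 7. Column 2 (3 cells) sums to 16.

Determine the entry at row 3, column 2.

4 in 2 cells must be {1,3}; 7 in 3 cells must be {1,2,4}.
The 12 across and the 7 down share only 4, so (1,1) = 4.
(1,2) = 12 − 4 = 8 completes the 12 across.
Given what's placed, (3,1) must be 1 to fit the 4 across and 7 down.
(3,2) = 4 − 1 = 3 completes the 4 across.
(2,1) = 7 − 5 = 2 completes the 7 down.
(2,2) = 7 − 2 = 5 completes the 7 across.

3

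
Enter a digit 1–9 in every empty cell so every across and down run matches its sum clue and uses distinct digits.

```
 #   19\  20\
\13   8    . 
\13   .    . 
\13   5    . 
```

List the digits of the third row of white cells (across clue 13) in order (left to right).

5, 8

R1C2 = 13 − 8 = 5 completes the 13 across.
R2C1 = 19 − 13 = 6 completes the 19 down.
R2C2 = 13 − 6 = 7 completes the 13 across.
R3C2 = 13 − 5 = 8 completes the 13 across.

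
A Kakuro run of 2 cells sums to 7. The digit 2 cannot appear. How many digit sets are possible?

2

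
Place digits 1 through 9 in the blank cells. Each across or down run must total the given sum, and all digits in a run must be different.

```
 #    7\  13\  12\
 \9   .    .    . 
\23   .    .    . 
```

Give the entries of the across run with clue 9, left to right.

1 5 3

23 in 3 cells must be {6,8,9}.
The 23 across and the 7 down share only 6, so R2C1 = 6.
R1C1 = 7 − 6 = 1 completes the 7 down.
Nothing is forced directly, so branch on R1C2, whose candidates are 5 or 6. If R1C2 = 6: then R1C3 would have to be in {2} for the 9 across but in {3,4,5,7,8,9} for the 12 down — contradiction. So R1C2 = 5.
R1C3 = 9 − 6 = 3 completes the 9 across.
R2C2 = 13 − 5 = 8 completes the 13 down.
R2C3 = 23 − 14 = 9 completes the 23 across.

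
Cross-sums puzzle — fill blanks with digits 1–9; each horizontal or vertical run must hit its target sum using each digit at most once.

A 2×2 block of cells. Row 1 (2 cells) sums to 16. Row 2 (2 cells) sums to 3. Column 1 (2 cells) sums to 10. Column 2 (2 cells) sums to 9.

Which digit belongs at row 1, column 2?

16 in 2 cells must be {7,9}; 3 in 2 cells must be {1,2}.
The 16 across and the 9 down share only 7, so (1,2) = 7.
(2,2) = 9 − 7 = 2 completes the 9 down.
(1,1) = 16 − 7 = 9 completes the 16 across.
(2,1) = 3 − 2 = 1 completes the 3 across.

7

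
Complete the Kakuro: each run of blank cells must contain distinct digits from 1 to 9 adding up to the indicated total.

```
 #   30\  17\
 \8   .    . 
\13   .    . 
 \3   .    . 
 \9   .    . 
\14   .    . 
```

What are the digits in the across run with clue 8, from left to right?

3 in 2 cells must be {1,2}.
Nothing is forced directly, so branch on R5C2, whose candidates are 5 or 6. If R5C2 = 6: that forces R2C2 = 5, R5C1 = 8, after which R2C1 would have to be in {8} for the 13 across but in {1,2,3,4,5,6,7,9} for the 30 down — contradiction. So R5C2 = 5.
Given what's placed, R2C2 must be 6 to fit the 13 across and 17 down.
R5C1 = 14 − 5 = 9 completes the 14 across.
R2C1 = 13 − 6 = 7 completes the 13 across.
No cell is forced outright now. R3C1 can only be 1 or 2 (the digits allowed by both its 3 across and its 30 down). If R3C1 = 2: then R1C1 would have to be in {1,2,3,5,6,7} for the 8 across but in {4,8} for the 30 down — contradiction. So R3C1 = 1.
Given what's placed, R1C1 must be 5 to fit the 8 across and 30 down.
R1C2 = 8 − 5 = 3 completes the 8 across.

5, 3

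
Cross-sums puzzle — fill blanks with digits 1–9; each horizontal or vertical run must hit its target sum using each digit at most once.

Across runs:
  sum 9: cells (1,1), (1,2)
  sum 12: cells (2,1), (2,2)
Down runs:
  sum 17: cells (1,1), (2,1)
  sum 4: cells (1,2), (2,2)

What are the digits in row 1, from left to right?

17 in 2 cells must be {8,9}; 4 in 2 cells must be {1,3}.
The 9 across and the 17 down share only 8, so (1,1) = 8.
(1,2) = 9 − 8 = 1 completes the 9 across.
(2,1) = 17 − 8 = 9 completes the 17 down.
(2,2) = 12 − 9 = 3 completes the 12 across.

8 1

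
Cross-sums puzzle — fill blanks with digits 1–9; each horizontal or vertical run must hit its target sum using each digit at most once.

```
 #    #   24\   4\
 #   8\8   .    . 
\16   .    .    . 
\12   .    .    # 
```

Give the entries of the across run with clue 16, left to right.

5 8 3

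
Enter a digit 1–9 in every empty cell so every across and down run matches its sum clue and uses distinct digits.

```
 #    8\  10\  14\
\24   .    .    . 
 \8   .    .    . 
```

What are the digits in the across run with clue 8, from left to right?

1 2 5

24 in 3 cells must be {7,8,9}.
The 24 across and the 8 down share only 7, so R1C1 = 7.
R2C1 = 8 − 7 = 1 completes the 8 down.
Given what's placed, R2C3 must be 5 to fit the 8 across and 14 down.
R1C3 = 14 − 5 = 9 completes the 14 down.
R2C2 = 8 − 6 = 2 completes the 8 across.
R1C2 = 24 − 16 = 8 completes the 24 across.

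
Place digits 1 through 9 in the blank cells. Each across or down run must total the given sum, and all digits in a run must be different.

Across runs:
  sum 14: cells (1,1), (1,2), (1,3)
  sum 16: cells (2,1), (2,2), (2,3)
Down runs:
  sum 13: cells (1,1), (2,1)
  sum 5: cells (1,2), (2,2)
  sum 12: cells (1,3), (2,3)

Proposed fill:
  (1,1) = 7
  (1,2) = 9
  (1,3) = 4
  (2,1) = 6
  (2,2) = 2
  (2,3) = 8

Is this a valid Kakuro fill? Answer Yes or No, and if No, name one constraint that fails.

No — the down run (1,2)–(2,2) sums to 11, not 5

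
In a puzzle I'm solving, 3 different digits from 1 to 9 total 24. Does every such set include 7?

The only way to make 24 from 3 distinct digits is {7,8,9}, which contains 7.

Yes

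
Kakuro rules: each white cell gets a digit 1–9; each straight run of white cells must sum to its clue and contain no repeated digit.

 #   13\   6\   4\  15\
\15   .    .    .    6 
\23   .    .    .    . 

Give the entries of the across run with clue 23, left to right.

8 5 1 9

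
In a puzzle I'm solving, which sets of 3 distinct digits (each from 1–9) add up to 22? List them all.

{5,8,9}; {6,7,9}

3 distinct digits from 1–9 sum between 6 and 24.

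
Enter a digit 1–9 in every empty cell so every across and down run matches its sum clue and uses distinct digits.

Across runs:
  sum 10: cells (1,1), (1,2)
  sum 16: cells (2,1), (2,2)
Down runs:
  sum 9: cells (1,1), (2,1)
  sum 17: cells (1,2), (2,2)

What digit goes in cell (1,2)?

8

16 in 2 cells must be {7,9}; 17 in 2 cells must be {8,9}.
The 16 across and the 9 down share only 7, so (2,1) = 7.
(2,2) = 16 − 7 = 9 completes the 16 across.
(1,1) = 9 − 7 = 2 completes the 9 down.
(1,2) = 10 − 2 = 8 completes the 10 across.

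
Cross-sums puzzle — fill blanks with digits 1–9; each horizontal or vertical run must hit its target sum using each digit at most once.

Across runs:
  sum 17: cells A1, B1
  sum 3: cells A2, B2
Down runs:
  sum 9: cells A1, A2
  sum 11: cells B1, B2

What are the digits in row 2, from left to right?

17 in 2 cells must be {8,9}; 3 in 2 cells must be {1,2}.
The 17 across and the 9 down share only 8, so A1 = 8.
B1 = 17 − 8 = 9 completes the 17 across.
A2 = 9 − 8 = 1 completes the 9 down.
B2 = 3 − 1 = 2 completes the 3 across.

1 2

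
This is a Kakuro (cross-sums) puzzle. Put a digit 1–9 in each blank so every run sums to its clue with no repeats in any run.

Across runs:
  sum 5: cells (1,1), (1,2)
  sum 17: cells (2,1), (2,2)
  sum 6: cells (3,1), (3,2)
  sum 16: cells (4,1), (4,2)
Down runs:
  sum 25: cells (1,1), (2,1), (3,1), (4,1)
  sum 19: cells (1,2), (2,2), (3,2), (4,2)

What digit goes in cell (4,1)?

17 in 2 cells must be {8,9}; 16 in 2 cells must be {7,9}.
Nothing is forced directly, so branch on (4,2), whose candidates are 7 or 9. If (4,2) = 9: then (2,2) would have to be in {8,9} for the 17 across but in {1,2,3,4,5,6,7} for the 19 down — contradiction. So (4,2) = 7.
(4,1) = 16 − 7 = 9 completes the 16 across.

9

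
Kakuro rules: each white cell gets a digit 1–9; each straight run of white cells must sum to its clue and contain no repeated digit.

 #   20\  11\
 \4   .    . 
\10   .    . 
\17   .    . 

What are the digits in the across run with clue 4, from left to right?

4 in 2 cells must be {1,3}; 17 in 2 cells must be {8,9}.
The 4 across and the 20 down share only 3, so R1C1 = 3.
R1C2 = 4 − 3 = 1 completes the 4 across.
Given what's placed, R3C2 must be 8 to fit the 17 across and 11 down.
R2C2 = 11 − 9 = 2 completes the 11 down.
R3C1 = 17 − 8 = 9 completes the 17 across.
R2C1 = 10 − 2 = 8 completes the 10 across.

3 1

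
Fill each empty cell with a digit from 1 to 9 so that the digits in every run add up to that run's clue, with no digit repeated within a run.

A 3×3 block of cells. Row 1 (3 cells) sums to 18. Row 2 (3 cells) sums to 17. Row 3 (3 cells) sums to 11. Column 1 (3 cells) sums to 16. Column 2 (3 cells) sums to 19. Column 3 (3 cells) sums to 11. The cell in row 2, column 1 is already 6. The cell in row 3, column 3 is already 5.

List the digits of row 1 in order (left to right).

(3,1) = 2: the only remaining digit allowed by both the 11 across and the 16 down.
(3,2) = 11 − 7 = 4 completes the 11 across.
(1,1) = 16 − 8 = 8 completes the 16 down.
Given what's placed, (1,3) must be 4 to fit the 18 across and 11 down.
(2,3) = 11 − 9 = 2 completes the 11 down.
(1,2) = 18 − 12 = 6 completes the 18 across.
(2,2) = 17 − 8 = 9 completes the 17 across.

8 6 4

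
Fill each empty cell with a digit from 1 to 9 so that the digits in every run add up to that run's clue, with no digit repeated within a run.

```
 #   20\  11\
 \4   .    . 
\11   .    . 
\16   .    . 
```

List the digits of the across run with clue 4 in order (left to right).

3, 1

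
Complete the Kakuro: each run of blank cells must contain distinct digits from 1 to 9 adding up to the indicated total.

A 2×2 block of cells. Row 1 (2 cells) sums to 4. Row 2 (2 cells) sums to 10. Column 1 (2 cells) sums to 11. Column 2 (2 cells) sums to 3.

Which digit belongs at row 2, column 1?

8

4 in 2 cells must be {1,3}; 3 in 2 cells must be {1,2}.
The 4 across and the 11 down share only 3, so (1,1) = 3.
(1,2) = 4 − 3 = 1 completes the 4 across.
(2,1) = 11 − 3 = 8 completes the 11 down.
(2,2) = 10 − 8 = 2 completes the 10 across.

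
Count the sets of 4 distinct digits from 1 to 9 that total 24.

8

4 distinct digits from 1–9 sum between 10 and 30.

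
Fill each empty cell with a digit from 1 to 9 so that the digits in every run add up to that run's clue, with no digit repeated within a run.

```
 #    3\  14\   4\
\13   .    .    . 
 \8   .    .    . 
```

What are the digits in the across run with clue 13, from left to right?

3 in 2 cells must be {1,2}; 4 in 2 cells must be {1,3}.
The 8 across and the 14 down share only 5, so R2C2 = 5.
Given what's placed, R2C3 must be 1 to fit the 8 across and 4 down.
R1C2 = 14 − 5 = 9 completes the 14 down.
R1C3 = 4 − 1 = 3 completes the 4 down.
R2C1 = 8 − 6 = 2 completes the 8 across.
R1C1 = 13 − 12 = 1 completes the 13 across.

1, 9, 3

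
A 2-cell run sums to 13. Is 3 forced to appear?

No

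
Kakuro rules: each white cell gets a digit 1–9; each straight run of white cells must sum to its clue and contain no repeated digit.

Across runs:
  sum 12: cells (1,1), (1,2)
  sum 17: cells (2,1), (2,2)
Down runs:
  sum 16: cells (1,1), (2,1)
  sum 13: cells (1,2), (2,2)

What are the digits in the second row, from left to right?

9 8

17 in 2 cells must be {8,9}; 16 in 2 cells must be {7,9}.
The 17 across and the 16 down share only 9, so (2,1) = 9.
(2,2) = 17 − 9 = 8 completes the 17 across.
(1,1) = 16 − 9 = 7 completes the 16 down.
(1,2) = 12 − 7 = 5 completes the 12 across.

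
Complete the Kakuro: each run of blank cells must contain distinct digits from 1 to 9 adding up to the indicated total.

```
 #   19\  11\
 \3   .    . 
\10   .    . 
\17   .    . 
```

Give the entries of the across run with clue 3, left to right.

3 in 2 cells must be {1,2}; 17 in 2 cells must be {8,9}.
The 3 across and the 19 down share only 2, so R1C1 = 2.
R1C2 = 3 − 2 = 1 completes the 3 across.
Given what's placed, R3C2 must be 8 to fit the 17 across and 11 down.
R2C2 = 11 − 9 = 2 completes the 11 down.
R3C1 = 17 − 8 = 9 completes the 17 across.
R2C1 = 10 − 2 = 8 completes the 10 across.

2, 1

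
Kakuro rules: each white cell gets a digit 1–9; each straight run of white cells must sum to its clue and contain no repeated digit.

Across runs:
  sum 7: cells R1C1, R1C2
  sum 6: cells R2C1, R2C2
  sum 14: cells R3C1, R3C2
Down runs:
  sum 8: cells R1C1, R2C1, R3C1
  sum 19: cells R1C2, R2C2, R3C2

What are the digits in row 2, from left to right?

2 4

The 14 across and the 8 down share only 5, so R3C1 = 5.
R3C2 = 14 − 5 = 9 completes the 14 across.
Nothing is forced directly, so branch on R1C1, whose candidates are 1 or 2. If R1C1 = 2: then R1C2 would have to be in {5} for the 7 across but in {2,3,4,6,7,8} for the 19 down — contradiction. So R1C1 = 1.
R1C2 = 7 − 1 = 6 completes the 7 across.
R2C1 = 8 − 6 = 2 completes the 8 down.
R2C2 = 6 − 2 = 4 completes the 6 across.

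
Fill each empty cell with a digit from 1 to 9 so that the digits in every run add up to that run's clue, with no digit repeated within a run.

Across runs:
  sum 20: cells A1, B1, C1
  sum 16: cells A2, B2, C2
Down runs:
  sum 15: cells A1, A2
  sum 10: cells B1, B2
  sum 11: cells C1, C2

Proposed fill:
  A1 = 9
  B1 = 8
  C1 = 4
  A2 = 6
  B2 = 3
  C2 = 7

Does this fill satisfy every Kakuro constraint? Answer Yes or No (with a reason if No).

No — the down run B1–B2 sums to 11, not 10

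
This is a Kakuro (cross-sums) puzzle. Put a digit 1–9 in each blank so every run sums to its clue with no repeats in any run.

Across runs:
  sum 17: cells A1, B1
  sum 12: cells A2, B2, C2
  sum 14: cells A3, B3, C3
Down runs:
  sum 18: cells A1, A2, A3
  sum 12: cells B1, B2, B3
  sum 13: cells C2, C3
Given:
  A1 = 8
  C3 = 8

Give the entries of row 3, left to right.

17 in 2 cells must be {8,9}.
B1 = 17 − 8 = 9 completes the 17 across.
C2 = 13 − 8 = 5 completes the 13 down.
Given what's placed, B2 must be 1 to fit the 12 across and 12 down.
B3 = 12 − 10 = 2 completes the 12 down.
A2 = 12 − 6 = 6 completes the 12 across.
A3 = 14 − 10 = 4 completes the 14 across.

4, 2, 8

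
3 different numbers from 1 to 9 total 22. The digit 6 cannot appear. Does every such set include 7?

The only way to make 22 from 3 distinct digits under that restriction is {5,8,9}, which does not contain 7.

No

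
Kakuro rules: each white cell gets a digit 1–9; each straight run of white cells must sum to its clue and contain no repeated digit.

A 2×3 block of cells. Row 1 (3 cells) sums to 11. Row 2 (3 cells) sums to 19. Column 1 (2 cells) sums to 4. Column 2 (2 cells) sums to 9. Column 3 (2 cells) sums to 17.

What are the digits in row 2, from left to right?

3 7 9

4 in 2 cells must be {1,3}; 17 in 2 cells must be {8,9}.
The 11 across and the 17 down share only 8, so (1,3) = 8.
The 19 across and the 4 down share only 3, so (2,1) = 3.
(2,2) = 7: the only remaining digit allowed by both the 19 across and the 9 down.
(2,3) = 19 − 10 = 9 completes the 19 across.
(1,1) = 4 − 3 = 1 completes the 4 down.
(1,2) = 11 − 9 = 2 completes the 11 across.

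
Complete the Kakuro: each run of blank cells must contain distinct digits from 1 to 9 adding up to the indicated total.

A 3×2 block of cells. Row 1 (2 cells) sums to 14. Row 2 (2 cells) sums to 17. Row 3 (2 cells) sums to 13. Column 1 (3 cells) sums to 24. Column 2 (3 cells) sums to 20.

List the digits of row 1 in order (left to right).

9, 5

17 in 2 cells must be {8,9}; 24 in 3 cells must be {7,8,9}.
Nothing is forced directly, so branch on (1,1), whose candidates are 8 or 9. If (1,1) = 8: that forces (1,2) = 6, (2,1) = 9, after which (2,2) would have to be in {8} for the 17 across but in {5,9} for the 20 down — contradiction. So (1,1) = 9.
(1,2) = 14 − 9 = 5 completes the 14 across.
Given what's placed, (2,1) must be 8 to fit the 17 across and 24 down.
(2,2) = 17 − 8 = 9 completes the 17 across.
(3,1) = 24 − 17 = 7 completes the 24 down.
(3,2) = 13 − 7 = 6 completes the 13 across.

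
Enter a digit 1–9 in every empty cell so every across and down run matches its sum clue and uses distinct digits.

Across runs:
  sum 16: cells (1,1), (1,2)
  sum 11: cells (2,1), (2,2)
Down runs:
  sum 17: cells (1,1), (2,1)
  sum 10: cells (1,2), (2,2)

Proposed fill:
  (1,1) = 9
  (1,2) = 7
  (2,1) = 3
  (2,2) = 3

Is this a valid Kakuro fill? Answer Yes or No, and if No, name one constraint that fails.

No — the down run (1,1)–(2,1) sums to 12, not 17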